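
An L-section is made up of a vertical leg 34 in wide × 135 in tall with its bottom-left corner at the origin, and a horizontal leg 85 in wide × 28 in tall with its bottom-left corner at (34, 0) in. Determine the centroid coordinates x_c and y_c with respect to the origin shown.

x_c = 37.32 in, y_c = 49.23 in

Part | A | x̄ᵢ | ȳᵢ | A·x̄ᵢ | A·ȳᵢ
vertical leg | 4590.00 | 17.00 | 67.50 | 78030.00 | 309825.00
horizontal leg | 2380.00 | 76.50 | 14.00 | 182070.00 | 33320.00
Σ | 6970.00 |  |  | 260100.00 | 343145.00
x_c = 260100.00 / 6970.00 = 37.32 in
y_c = 343145.00 / 6970.00 = 49.23 in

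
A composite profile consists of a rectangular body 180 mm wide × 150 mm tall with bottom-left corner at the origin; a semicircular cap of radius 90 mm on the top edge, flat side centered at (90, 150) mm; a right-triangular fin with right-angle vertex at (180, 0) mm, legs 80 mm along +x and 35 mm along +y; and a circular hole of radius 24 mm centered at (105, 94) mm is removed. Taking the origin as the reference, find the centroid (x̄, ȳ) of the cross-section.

rectangular body: A = 180 × 150 = 27000.00, centroid at (90.00, 75.00).
semicircular top: A = ½π·90² = 12723.45, centroid at (90.00, 188.20).
triangular fin: A = ½·80·35 = 1400.00, centroid at (206.67, 11.67).
hole: A = −π·24² = -1809.56, centroid at (105.00, 94.00).
ΣA = 39313.89 mm², ΣAx̄ = 3674440.33 mm³, ΣAȳ = 4265752.48 mm³.
x̄ = 3674440.33/39313.89 = 93.46 mm; ȳ = 4265752.48/39313.89 = 108.50 mm.

x̄ = 93.46 mm, ȳ = 108.50 mm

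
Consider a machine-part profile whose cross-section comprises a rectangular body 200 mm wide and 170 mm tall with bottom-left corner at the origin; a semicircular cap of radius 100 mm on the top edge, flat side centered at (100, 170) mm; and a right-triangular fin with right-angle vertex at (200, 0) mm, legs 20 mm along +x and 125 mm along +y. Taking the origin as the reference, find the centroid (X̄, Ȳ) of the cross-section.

rectangular body: A = 200 × 170 = 34000.00, centroid at (100.00, 85.00).
semicircular top: A = ½π·100² = 15707.96, centroid at (100.00, 212.44).
triangular fin: A = ½·20·125 = 1250.00, centroid at (206.67, 41.67).
ΣA = 50957.96 mm², ΣAX̄ = 5229129.66 mm³, ΣAȲ = 6279103.76 mm³.
X̄ = 5229129.66/50957.96 = 102.62 mm; Ȳ = 6279103.76/50957.96 = 123.22 mm.

X̄ = 102.62 mm, Ȳ = 123.22 mm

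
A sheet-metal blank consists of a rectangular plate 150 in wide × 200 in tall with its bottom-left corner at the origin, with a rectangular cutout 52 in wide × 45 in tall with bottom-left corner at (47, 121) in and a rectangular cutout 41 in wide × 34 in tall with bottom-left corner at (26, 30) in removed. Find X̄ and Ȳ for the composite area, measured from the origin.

X̄ = 76.69 in, Ȳ = 98.94 in

Part | A | x̄ᵢ | ȳᵢ | A·x̄ᵢ | A·ȳᵢ
plate | 30000.00 | 75.00 | 100.00 | 2250000.00 | 3000000.00
hole 1 | -2340.00 | 73.00 | 143.50 | -170820.00 | -335790.00
hole 2 | -1394.00 | 46.50 | 47.00 | -64821.00 | -65518.00
Σ | 26266.00 |  |  | 2014359.00 | 2598692.00
X̄ = 2014359.00 / 26266.00 = 76.69 in
Ȳ = 2598692.00 / 26266.00 = 98.94 in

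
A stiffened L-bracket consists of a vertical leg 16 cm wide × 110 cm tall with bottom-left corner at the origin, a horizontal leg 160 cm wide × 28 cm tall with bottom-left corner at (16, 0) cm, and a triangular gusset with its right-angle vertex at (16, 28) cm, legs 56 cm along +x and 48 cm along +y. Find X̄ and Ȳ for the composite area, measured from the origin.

X̄ = 64.71 cm, Ȳ = 28.83 cm

Part | A | x̄ᵢ | ȳᵢ | A·x̄ᵢ | A·ȳᵢ
vertical leg | 1760.00 | 8.00 | 55.00 | 14080.00 | 96800.00
horizontal leg | 4480.00 | 96.00 | 14.00 | 430080.00 | 62720.00
gusset | 1344.00 | 34.67 | 44.00 | 46592.00 | 59136.00
Σ | 7584.00 |  |  | 490752.00 | 218656.00
X̄ = 490752.00 / 7584.00 = 64.71 cm
Ȳ = 218656.00 / 7584.00 = 28.83 cm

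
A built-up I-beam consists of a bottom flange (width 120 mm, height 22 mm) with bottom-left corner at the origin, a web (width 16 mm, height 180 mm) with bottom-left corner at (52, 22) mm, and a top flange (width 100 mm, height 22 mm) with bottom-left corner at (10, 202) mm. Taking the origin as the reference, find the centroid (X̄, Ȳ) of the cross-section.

Part | A | x̄ᵢ | ȳᵢ | A·x̄ᵢ | A·ȳᵢ
bottom flange | 2640.00 | 60.00 | 11.00 | 158400.00 | 29040.00
web | 2880.00 | 60.00 | 112.00 | 172800.00 | 322560.00
top flange | 2200.00 | 60.00 | 213.00 | 132000.00 | 468600.00
Σ | 7720.00 |  |  | 463200.00 | 820200.00
X̄ = 463200.00 / 7720.00 = 60.00 mm
Ȳ = 820200.00 / 7720.00 = 106.24 mm

X̄ = 60.00 mm, Ȳ = 106.24 mm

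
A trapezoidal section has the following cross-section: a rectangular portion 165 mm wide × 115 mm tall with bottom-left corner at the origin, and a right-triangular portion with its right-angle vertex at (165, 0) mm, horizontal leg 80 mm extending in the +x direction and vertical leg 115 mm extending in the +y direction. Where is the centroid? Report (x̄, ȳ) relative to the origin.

x̄ = 103.80 mm, ȳ = 53.76 mm

Part | A | x̄ᵢ | ȳᵢ | A·x̄ᵢ | A·ȳᵢ
rectangular portion | 18975.00 | 82.50 | 57.50 | 1565437.50 | 1091062.50
triangular portion | 4600.00 | 191.67 | 38.33 | 881666.67 | 176333.33
Σ | 23575.00 |  |  | 2447104.17 | 1267395.83
x̄ = 2447104.17 / 23575.00 = 103.80 mm
ȳ = 1267395.83 / 23575.00 = 53.76 mm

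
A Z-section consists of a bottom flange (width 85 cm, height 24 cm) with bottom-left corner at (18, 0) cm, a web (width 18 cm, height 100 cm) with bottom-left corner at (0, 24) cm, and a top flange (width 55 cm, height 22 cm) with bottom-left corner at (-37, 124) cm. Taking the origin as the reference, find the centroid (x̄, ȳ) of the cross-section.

bottom flange: A = 85 × 24 = 2040.00, centroid at (60.50, 12.00).
web: A = 18 × 100 = 1800.00, centroid at (9.00, 74.00).
top flange: A = 55 × 22 = 1210.00, centroid at (-9.50, 135.00).
ΣA = 5050.00 cm²
ΣAx̄ = (2040.00)(60.50) + (1800.00)(9.00) + (1210.00)(-9.50) = 128125.00 cm³
ΣAȳ = (2040.00)(12.00) + (1800.00)(74.00) + (1210.00)(135.00) = 321030.00 cm³
x̄ = 128125.00 / 5050.00 = 25.37 cm
ȳ = 321030.00 / 5050.00 = 63.57 cm

x̄ = 25.37 cm, ȳ = 63.57 cm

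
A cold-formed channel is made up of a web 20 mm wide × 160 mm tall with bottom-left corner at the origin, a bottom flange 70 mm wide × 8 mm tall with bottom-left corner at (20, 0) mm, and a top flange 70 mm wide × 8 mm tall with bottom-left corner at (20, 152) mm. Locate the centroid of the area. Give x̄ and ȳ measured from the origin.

x̄ = 21.67 mm, ȳ = 80.00 mm

Part | A | x̄ᵢ | ȳᵢ | A·x̄ᵢ | A·ȳᵢ
web | 3200.00 | 10.00 | 80.00 | 32000.00 | 256000.00
bottom flange | 560.00 | 55.00 | 4.00 | 30800.00 | 2240.00
top flange | 560.00 | 55.00 | 156.00 | 30800.00 | 87360.00
Σ | 4320.00 |  |  | 93600.00 | 345600.00
x̄ = 93600.00 / 4320.00 = 21.67 mm
ȳ = 345600.00 / 4320.00 = 80.00 mm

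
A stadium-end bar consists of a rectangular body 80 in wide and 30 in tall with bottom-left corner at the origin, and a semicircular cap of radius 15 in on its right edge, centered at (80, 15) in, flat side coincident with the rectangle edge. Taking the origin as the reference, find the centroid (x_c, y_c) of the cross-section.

Part | A | x̄ᵢ | ȳᵢ | A·x̄ᵢ | A·ȳᵢ
rectangular body | 2400.00 | 40.00 | 15.00 | 96000.00 | 36000.00
semicircular end | 353.43 | 86.37 | 15.00 | 30524.33 | 5301.44
Σ | 2753.43 |  |  | 126524.33 | 41301.44
x_c = 126524.33 / 2753.43 = 45.95 in
y_c = 41301.44 / 2753.43 = 15.00 in

x_c = 45.95 in, y_c = 15.00 in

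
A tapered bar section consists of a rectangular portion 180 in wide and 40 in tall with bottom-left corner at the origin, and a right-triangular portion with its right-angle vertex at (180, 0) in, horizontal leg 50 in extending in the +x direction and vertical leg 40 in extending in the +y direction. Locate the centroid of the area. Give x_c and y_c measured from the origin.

rectangular portion: A = 180 × 40 = 7200.00, centroid at (90.00, 20.00).
triangular portion: A = ½·50·40 = 1000.00, centroid at (196.67, 13.33).
ΣA = 8200.00 in²
ΣAx_c = (7200.00)(90.00) + (1000.00)(196.67) = 844666.67 in³
ΣAy_c = (7200.00)(20.00) + (1000.00)(13.33) = 157333.33 in³
x_c = 844666.67 / 8200.00 = 103.01 in
y_c = 157333.33 / 8200.00 = 19.19 in

x_c = 103.01 in, y_c = 19.19 in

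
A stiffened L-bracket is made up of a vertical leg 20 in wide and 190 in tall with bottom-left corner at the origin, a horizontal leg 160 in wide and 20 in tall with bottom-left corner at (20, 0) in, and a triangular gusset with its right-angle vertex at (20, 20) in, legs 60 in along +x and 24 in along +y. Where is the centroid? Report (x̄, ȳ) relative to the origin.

vertical leg: A = 20 × 190 = 3800.00, centroid at (10.00, 95.00).
horizontal leg: A = 160 × 20 = 3200.00, centroid at (100.00, 10.00).
gusset: A = ½·60·24 = 720.00, centroid at (40.00, 28.00).
ΣA = 7720.00 in², ΣAx̄ = 386800.00 in³, ΣAȳ = 413160.00 in³.
x̄ = 386800.00/7720.00 = 50.10 in; ȳ = 413160.00/7720.00 = 53.52 in.

x̄ = 50.10 in, ȳ = 53.52 in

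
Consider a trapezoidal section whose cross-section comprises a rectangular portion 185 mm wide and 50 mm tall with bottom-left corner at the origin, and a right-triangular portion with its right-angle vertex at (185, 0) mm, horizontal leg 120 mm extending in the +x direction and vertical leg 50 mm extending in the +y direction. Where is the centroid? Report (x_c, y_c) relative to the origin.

rectangular portion: A = 185 × 50 = 9250.00, centroid at (92.50, 25.00).
triangular portion: A = ½·120·50 = 3000.00, centroid at (225.00, 16.67).
ΣA = 12250.00 mm², ΣAx_c = 1530625.00 mm³, ΣAy_c = 281250.00 mm³.
x_c = 1530625.00/12250.00 = 124.95 mm; y_c = 281250.00/12250.00 = 22.96 mm.

x_c = 124.95 mm, y_c = 22.96 mm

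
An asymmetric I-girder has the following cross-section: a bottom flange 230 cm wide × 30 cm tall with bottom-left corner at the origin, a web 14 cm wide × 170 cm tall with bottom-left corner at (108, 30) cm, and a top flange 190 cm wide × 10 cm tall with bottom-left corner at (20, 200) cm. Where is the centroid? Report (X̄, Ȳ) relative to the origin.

Part | A | x̄ᵢ | ȳᵢ | A·x̄ᵢ | A·ȳᵢ
bottom flange | 6900.00 | 115.00 | 15.00 | 793500.00 | 103500.00
web | 2380.00 | 115.00 | 115.00 | 273700.00 | 273700.00
top flange | 1900.00 | 115.00 | 205.00 | 218500.00 | 389500.00
Σ | 11180.00 |  |  | 1285700.00 | 766700.00
X̄ = 1285700.00 / 11180.00 = 115.00 cm
Ȳ = 766700.00 / 11180.00 = 68.58 cm

X̄ = 115.00 cm, Ȳ = 68.58 cm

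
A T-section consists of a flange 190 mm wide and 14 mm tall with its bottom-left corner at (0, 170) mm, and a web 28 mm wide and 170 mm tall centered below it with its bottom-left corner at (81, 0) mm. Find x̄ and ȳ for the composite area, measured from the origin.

x̄ = 95.00 mm, ȳ = 117.98 mm

web: A = 28 × 170 = 4760.00, centroid at (95.00, 85.00).
flange: A = 190 × 14 = 2660.00, centroid at (95.00, 177.00).
ΣA = 7420.00 mm², ΣAx̄ = 704900.00 mm³, ΣAȳ = 875420.00 mm³.
x̄ = 704900.00/7420.00 = 95.00 mm; ȳ = 875420.00/7420.00 = 117.98 mm.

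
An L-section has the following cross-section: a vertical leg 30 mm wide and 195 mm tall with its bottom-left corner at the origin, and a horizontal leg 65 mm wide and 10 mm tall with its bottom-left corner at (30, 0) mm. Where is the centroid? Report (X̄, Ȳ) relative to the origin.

Part | A | x̄ᵢ | ȳᵢ | A·x̄ᵢ | A·ȳᵢ
vertical leg | 5850.00 | 15.00 | 97.50 | 87750.00 | 570375.00
horizontal leg | 650.00 | 62.50 | 5.00 | 40625.00 | 3250.00
Σ | 6500.00 |  |  | 128375.00 | 573625.00
X̄ = 128375.00 / 6500.00 = 19.75 mm
Ȳ = 573625.00 / 6500.00 = 88.25 mm

X̄ = 19.75 mm, Ȳ = 88.25 mm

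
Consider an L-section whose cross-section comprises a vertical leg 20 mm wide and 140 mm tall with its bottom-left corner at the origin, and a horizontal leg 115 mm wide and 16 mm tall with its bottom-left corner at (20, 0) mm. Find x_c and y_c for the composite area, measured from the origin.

vertical leg: A = 20 × 140 = 2800.00, centroid at (10.00, 70.00).
horizontal leg: A = 115 × 16 = 1840.00, centroid at (77.50, 8.00).
ΣA = 4640.00 mm²
ΣAx_c = (2800.00)(10.00) + (1840.00)(77.50) = 170600.00 mm³
ΣAy_c = (2800.00)(70.00) + (1840.00)(8.00) = 210720.00 mm³
x_c = 170600.00 / 4640.00 = 36.77 mm
y_c = 210720.00 / 4640.00 = 45.41 mm

x_c = 36.77 mm, y_c = 45.41 mm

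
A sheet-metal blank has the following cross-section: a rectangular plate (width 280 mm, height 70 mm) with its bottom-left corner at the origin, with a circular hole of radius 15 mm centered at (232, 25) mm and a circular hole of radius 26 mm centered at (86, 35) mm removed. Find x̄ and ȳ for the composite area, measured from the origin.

Part | A | x̄ᵢ | ȳᵢ | A·x̄ᵢ | A·ȳᵢ
plate | 19600.00 | 140.00 | 35.00 | 2744000.00 | 686000.00
hole 1 | -706.86 | 232.00 | 25.00 | -163991.14 | -17671.46
hole 2 | -2123.72 | 86.00 | 35.00 | -182639.63 | -74330.08
Σ | 16769.43 |  |  | 2397369.23 | 593998.46
x̄ = 2397369.23 / 16769.43 = 142.96 mm
ȳ = 593998.46 / 16769.43 = 35.42 mm

x̄ = 142.96 mm, ȳ = 35.42 mm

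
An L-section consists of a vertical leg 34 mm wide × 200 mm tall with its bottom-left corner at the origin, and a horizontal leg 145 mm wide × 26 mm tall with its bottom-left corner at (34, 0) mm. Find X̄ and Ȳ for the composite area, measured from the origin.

X̄ = 48.92 mm, Ȳ = 68.97 mm

vertical leg: A = 34 × 200 = 6800.00, centroid at (17.00, 100.00).
horizontal leg: A = 145 × 26 = 3770.00, centroid at (106.50, 13.00).
ΣA = 10570.00 mm²
ΣAX̄ = (6800.00)(17.00) + (3770.00)(106.50) = 517105.00 mm³
ΣAȲ = (6800.00)(100.00) + (3770.00)(13.00) = 729010.00 mm³
X̄ = 517105.00 / 10570.00 = 48.92 mm
Ȳ = 729010.00 / 10570.00 = 68.97 mm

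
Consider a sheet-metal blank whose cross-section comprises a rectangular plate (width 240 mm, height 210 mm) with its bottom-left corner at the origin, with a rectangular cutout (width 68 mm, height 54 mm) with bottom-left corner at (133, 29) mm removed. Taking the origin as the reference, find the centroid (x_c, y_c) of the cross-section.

Part | A | x̄ᵢ | ȳᵢ | A·x̄ᵢ | A·ȳᵢ
plate | 50400.00 | 120.00 | 105.00 | 6048000.00 | 5292000.00
hole | -3672.00 | 167.00 | 56.00 | -613224.00 | -205632.00
Σ | 46728.00 |  |  | 5434776.00 | 5086368.00
x_c = 5434776.00 / 46728.00 = 116.31 mm
y_c = 5086368.00 / 46728.00 = 108.85 mm

x_c = 116.31 mm, y_c = 108.85 mm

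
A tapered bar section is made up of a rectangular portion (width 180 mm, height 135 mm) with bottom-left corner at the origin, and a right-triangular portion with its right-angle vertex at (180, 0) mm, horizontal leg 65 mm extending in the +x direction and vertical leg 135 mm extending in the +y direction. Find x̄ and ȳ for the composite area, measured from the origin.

Part | A | x̄ᵢ | ȳᵢ | A·x̄ᵢ | A·ȳᵢ
rectangular portion | 24300.00 | 90.00 | 67.50 | 2187000.00 | 1640250.00
triangular portion | 4387.50 | 201.67 | 45.00 | 884812.50 | 197437.50
Σ | 28687.50 |  |  | 3071812.50 | 1837687.50
x̄ = 3071812.50 / 28687.50 = 107.08 mm
ȳ = 1837687.50 / 28687.50 = 64.06 mm

x̄ = 107.08 mm, ȳ = 64.06 mm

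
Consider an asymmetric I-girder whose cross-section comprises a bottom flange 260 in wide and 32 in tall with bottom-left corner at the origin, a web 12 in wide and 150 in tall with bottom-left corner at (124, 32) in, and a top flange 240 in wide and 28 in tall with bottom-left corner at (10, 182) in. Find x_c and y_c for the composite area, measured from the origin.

x_c = 130.00 in, y_c = 97.56 in

Part | A | x̄ᵢ | ȳᵢ | A·x̄ᵢ | A·ȳᵢ
bottom flange | 8320.00 | 130.00 | 16.00 | 1081600.00 | 133120.00
web | 1800.00 | 130.00 | 107.00 | 234000.00 | 192600.00
top flange | 6720.00 | 130.00 | 196.00 | 873600.00 | 1317120.00
Σ | 16840.00 |  |  | 2189200.00 | 1642840.00
x_c = 2189200.00 / 16840.00 = 130.00 in
y_c = 1642840.00 / 16840.00 = 97.56 in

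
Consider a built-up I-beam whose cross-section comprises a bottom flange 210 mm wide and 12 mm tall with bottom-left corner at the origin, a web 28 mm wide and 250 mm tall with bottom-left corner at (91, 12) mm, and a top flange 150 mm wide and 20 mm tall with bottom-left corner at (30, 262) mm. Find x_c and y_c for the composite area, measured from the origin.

x_c = 105.00 mm, y_c = 142.98 mm

Part | A | x̄ᵢ | ȳᵢ | A·x̄ᵢ | A·ȳᵢ
bottom flange | 2520.00 | 105.00 | 6.00 | 264600.00 | 15120.00
web | 7000.00 | 105.00 | 137.00 | 735000.00 | 959000.00
top flange | 3000.00 | 105.00 | 272.00 | 315000.00 | 816000.00
Σ | 12520.00 |  |  | 1314600.00 | 1790120.00
x_c = 1314600.00 / 12520.00 = 105.00 mm
y_c = 1790120.00 / 12520.00 = 142.98 mm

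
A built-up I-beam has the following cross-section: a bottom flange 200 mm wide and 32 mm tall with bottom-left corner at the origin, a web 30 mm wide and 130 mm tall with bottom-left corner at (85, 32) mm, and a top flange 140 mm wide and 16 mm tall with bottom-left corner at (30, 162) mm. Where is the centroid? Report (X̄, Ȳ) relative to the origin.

bottom flange: A = 200 × 32 = 6400.00, centroid at (100.00, 16.00).
web: A = 30 × 130 = 3900.00, centroid at (100.00, 97.00).
top flange: A = 140 × 16 = 2240.00, centroid at (100.00, 170.00).
ΣA = 12540.00 mm²
ΣAX̄ = (6400.00)(100.00) + (3900.00)(100.00) + (2240.00)(100.00) = 1254000.00 mm³
ΣAȲ = (6400.00)(16.00) + (3900.00)(97.00) + (2240.00)(170.00) = 861500.00 mm³
X̄ = 1254000.00 / 12540.00 = 100.00 mm
Ȳ = 861500.00 / 12540.00 = 68.70 mm

X̄ = 100.00 mm, Ȳ = 68.70 mm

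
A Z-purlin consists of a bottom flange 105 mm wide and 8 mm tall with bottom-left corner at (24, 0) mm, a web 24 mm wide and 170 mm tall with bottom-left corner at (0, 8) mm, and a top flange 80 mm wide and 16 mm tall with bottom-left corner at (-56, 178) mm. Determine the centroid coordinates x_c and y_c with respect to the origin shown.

x_c = 14.96 mm, y_c = 100.14 mm

bottom flange: A = 105 × 8 = 840.00, centroid at (76.50, 4.00).
web: A = 24 × 170 = 4080.00, centroid at (12.00, 93.00).
top flange: A = 80 × 16 = 1280.00, centroid at (-16.00, 186.00).
ΣA = 6200.00 mm², ΣAx_c = 92740.00 mm³, ΣAy_c = 620880.00 mm³.
x_c = 92740.00/6200.00 = 14.96 mm; y_c = 620880.00/6200.00 = 100.14 mm.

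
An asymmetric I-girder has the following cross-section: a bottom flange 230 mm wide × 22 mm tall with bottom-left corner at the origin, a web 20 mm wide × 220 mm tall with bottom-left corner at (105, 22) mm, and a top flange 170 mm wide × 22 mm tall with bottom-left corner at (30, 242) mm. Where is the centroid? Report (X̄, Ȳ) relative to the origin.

bottom flange: A = 230 × 22 = 5060.00, centroid at (115.00, 11.00).
web: A = 20 × 220 = 4400.00, centroid at (115.00, 132.00).
top flange: A = 170 × 22 = 3740.00, centroid at (115.00, 253.00).
ΣA = 13200.00 mm²
ΣAX̄ = (5060.00)(115.00) + (4400.00)(115.00) + (3740.00)(115.00) = 1518000.00 mm³
ΣAȲ = (5060.00)(11.00) + (4400.00)(132.00) + (3740.00)(253.00) = 1582680.00 mm³
X̄ = 1518000.00 / 13200.00 = 115.00 mm
Ȳ = 1582680.00 / 13200.00 = 119.90 mm

X̄ = 115.00 mm, Ȳ = 119.90 mm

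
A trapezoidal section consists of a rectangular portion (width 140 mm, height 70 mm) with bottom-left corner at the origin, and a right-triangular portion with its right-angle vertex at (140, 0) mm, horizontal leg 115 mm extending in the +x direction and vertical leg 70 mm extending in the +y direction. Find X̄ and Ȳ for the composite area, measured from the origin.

rectangular portion: A = 140 × 70 = 9800.00, centroid at (70.00, 35.00).
triangular portion: A = ½·115·70 = 4025.00, centroid at (178.33, 23.33).
ΣA = 13825.00 mm²
ΣAX̄ = (9800.00)(70.00) + (4025.00)(178.33) = 1403791.67 mm³
ΣAȲ = (9800.00)(35.00) + (4025.00)(23.33) = 436916.67 mm³
X̄ = 1403791.67 / 13825.00 = 101.54 mm
Ȳ = 436916.67 / 13825.00 = 31.60 mm

X̄ = 101.54 mm, Ȳ = 31.60 mm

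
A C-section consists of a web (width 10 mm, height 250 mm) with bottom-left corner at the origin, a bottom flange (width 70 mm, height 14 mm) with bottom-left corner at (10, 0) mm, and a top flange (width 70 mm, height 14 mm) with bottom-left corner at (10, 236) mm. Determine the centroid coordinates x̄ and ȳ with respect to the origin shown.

x̄ = 22.58 mm, ȳ = 125.00 mm

Part | A | x̄ᵢ | ȳᵢ | A·x̄ᵢ | A·ȳᵢ
web | 2500.00 | 5.00 | 125.00 | 12500.00 | 312500.00
bottom flange | 980.00 | 45.00 | 7.00 | 44100.00 | 6860.00
top flange | 980.00 | 45.00 | 243.00 | 44100.00 | 238140.00
Σ | 4460.00 |  |  | 100700.00 | 557500.00
x̄ = 100700.00 / 4460.00 = 22.58 mm
ȳ = 557500.00 / 4460.00 = 125.00 mm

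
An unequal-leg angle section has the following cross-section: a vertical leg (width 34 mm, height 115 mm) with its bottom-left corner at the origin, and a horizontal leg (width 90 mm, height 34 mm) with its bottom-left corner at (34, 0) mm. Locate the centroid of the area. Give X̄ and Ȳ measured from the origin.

X̄ = 44.22 mm, Ȳ = 39.72 mm

Part | A | x̄ᵢ | ȳᵢ | A·x̄ᵢ | A·ȳᵢ
vertical leg | 3910.00 | 17.00 | 57.50 | 66470.00 | 224825.00
horizontal leg | 3060.00 | 79.00 | 17.00 | 241740.00 | 52020.00
Σ | 6970.00 |  |  | 308210.00 | 276845.00
X̄ = 308210.00 / 6970.00 = 44.22 mm
Ȳ = 276845.00 / 6970.00 = 39.72 mm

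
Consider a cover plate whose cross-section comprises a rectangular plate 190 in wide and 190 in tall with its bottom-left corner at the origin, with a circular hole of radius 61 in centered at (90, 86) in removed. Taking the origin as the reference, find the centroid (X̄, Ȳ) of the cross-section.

X̄ = 97.39 in, Ȳ = 99.31 in

plate: A = 190 × 190 = 36100.00, centroid at (95.00, 95.00).
hole: A = −π·61² = -11689.87, centroid at (90.00, 86.00).
ΣA = 24410.13 in², ΣAX̄ = 2377412.04 in³, ΣAȲ = 2424171.50 in³.
X̄ = 2377412.04/24410.13 = 97.39 in; Ȳ = 2424171.50/24410.13 = 99.31 in.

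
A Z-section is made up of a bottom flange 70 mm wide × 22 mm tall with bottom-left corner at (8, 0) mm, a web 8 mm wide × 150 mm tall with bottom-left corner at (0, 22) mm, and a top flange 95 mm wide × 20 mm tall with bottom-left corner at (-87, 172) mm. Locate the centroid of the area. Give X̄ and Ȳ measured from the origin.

X̄ = -0.87 mm, Ȳ = 103.26 mm

bottom flange: A = 70 × 22 = 1540.00, centroid at (43.00, 11.00).
web: A = 8 × 150 = 1200.00, centroid at (4.00, 97.00).
top flange: A = 95 × 20 = 1900.00, centroid at (-39.50, 182.00).
ΣA = 4640.00 mm²
ΣAX̄ = (1540.00)(43.00) + (1200.00)(4.00) + (1900.00)(-39.50) = -4030.00 mm³
ΣAȲ = (1540.00)(11.00) + (1200.00)(97.00) + (1900.00)(182.00) = 479140.00 mm³
X̄ = -4030.00 / 4640.00 = -0.87 mm
Ȳ = 479140.00 / 4640.00 = 103.26 mm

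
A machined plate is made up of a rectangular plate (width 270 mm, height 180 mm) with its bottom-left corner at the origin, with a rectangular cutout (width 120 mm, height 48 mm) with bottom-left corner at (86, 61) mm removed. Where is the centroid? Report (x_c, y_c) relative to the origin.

plate: A = 270 × 180 = 48600.00, centroid at (135.00, 90.00).
hole: A = −(120 × 48) = -5760.00, centroid at (146.00, 85.00).
ΣA = 42840.00 mm²
ΣAx_c = (48600.00)(135.00) + (-5760.00)(146.00) = 5720040.00 mm³
ΣAy_c = (48600.00)(90.00) + (-5760.00)(85.00) = 3884400.00 mm³
x_c = 5720040.00 / 42840.00 = 133.52 mm
y_c = 3884400.00 / 42840.00 = 90.67 mm

x_c = 133.52 mm, y_c = 90.67 mm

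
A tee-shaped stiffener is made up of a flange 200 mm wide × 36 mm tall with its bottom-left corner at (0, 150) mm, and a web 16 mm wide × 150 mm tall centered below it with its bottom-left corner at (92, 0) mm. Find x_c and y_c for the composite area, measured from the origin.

web: A = 16 × 150 = 2400.00, centroid at (100.00, 75.00).
flange: A = 200 × 36 = 7200.00, centroid at (100.00, 168.00).
ΣA = 9600.00 mm², ΣAx_c = 960000.00 mm³, ΣAy_c = 1389600.00 mm³.
x_c = 960000.00/9600.00 = 100.00 mm; y_c = 1389600.00/9600.00 = 144.75 mm.

x_c = 100.00 mm, y_c = 144.75 mm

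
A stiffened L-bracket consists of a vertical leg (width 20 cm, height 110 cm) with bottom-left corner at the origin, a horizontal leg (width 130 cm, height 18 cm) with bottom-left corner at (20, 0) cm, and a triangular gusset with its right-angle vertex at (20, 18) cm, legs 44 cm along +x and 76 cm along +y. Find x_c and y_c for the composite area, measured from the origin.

x_c = 44.89 cm, y_c = 34.53 cm

Part | A | x̄ᵢ | ȳᵢ | A·x̄ᵢ | A·ȳᵢ
vertical leg | 2200.00 | 10.00 | 55.00 | 22000.00 | 121000.00
horizontal leg | 2340.00 | 85.00 | 9.00 | 198900.00 | 21060.00
gusset | 1672.00 | 34.67 | 43.33 | 57962.67 | 72453.33
Σ | 6212.00 |  |  | 278862.67 | 214513.33
x_c = 278862.67 / 6212.00 = 44.89 cm
y_c = 214513.33 / 6212.00 = 34.53 cm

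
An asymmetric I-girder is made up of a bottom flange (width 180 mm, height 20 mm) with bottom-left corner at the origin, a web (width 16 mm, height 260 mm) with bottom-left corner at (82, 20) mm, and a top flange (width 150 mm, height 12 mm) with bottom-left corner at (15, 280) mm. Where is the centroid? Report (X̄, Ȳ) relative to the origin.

bottom flange: A = 180 × 20 = 3600.00, centroid at (90.00, 10.00).
web: A = 16 × 260 = 4160.00, centroid at (90.00, 150.00).
top flange: A = 150 × 12 = 1800.00, centroid at (90.00, 286.00).
ΣA = 9560.00 mm²
ΣAX̄ = (3600.00)(90.00) + (4160.00)(90.00) + (1800.00)(90.00) = 860400.00 mm³
ΣAȲ = (3600.00)(10.00) + (4160.00)(150.00) + (1800.00)(286.00) = 1174800.00 mm³
X̄ = 860400.00 / 9560.00 = 90.00 mm
Ȳ = 1174800.00 / 9560.00 = 122.89 mm

X̄ = 90.00 mm, Ȳ = 122.89 mm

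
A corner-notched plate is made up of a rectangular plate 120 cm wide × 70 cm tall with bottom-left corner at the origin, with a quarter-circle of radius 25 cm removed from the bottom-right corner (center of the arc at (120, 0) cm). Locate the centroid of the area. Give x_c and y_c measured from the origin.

plate: A = 120 × 70 = 8400.00, centroid at (60.00, 35.00).
removed quarter-circle: A = −¼π·25² = -490.87, centroid at (109.39, 10.61).
ΣA = 7909.13 cm²
ΣAx_c = (8400.00)(60.00) + (-490.87)(109.39) = 450303.47 cm³
ΣAy_c = (8400.00)(35.00) + (-490.87)(10.61) = 288791.67 cm³
x_c = 450303.47 / 7909.13 = 56.93 cm
y_c = 288791.67 / 7909.13 = 36.51 cm

x_c = 56.93 cm, y_c = 36.51 cm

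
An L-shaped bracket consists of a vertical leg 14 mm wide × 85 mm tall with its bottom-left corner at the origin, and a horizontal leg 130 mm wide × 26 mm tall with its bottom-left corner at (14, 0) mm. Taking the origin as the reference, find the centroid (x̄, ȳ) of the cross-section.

Part | A | x̄ᵢ | ȳᵢ | A·x̄ᵢ | A·ȳᵢ
vertical leg | 1190.00 | 7.00 | 42.50 | 8330.00 | 50575.00
horizontal leg | 3380.00 | 79.00 | 13.00 | 267020.00 | 43940.00
Σ | 4570.00 |  |  | 275350.00 | 94515.00
x̄ = 275350.00 / 4570.00 = 60.25 mm
ȳ = 94515.00 / 4570.00 = 20.68 mm

x̄ = 60.25 mm, ȳ = 20.68 mm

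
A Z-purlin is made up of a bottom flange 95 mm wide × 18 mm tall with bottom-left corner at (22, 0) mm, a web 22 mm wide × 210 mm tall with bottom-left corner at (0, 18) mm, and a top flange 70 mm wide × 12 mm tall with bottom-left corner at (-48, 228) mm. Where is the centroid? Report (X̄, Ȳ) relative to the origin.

bottom flange: A = 95 × 18 = 1710.00, centroid at (69.50, 9.00).
web: A = 22 × 210 = 4620.00, centroid at (11.00, 123.00).
top flange: A = 70 × 12 = 840.00, centroid at (-13.00, 234.00).
ΣA = 7170.00 mm², ΣAX̄ = 158745.00 mm³, ΣAȲ = 780210.00 mm³.
X̄ = 158745.00/7170.00 = 22.14 mm; Ȳ = 780210.00/7170.00 = 108.82 mm.

X̄ = 22.14 mm, Ȳ = 108.82 mm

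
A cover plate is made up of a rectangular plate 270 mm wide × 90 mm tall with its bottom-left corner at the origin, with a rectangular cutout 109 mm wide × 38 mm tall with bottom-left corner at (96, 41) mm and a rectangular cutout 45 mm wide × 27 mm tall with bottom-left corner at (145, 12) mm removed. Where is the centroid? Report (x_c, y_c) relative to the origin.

x_c = 129.53 mm, y_c = 42.97 mm

plate: A = 270 × 90 = 24300.00, centroid at (135.00, 45.00).
hole 1: A = −(109 × 38) = -4142.00, centroid at (150.50, 60.00).
hole 2: A = −(45 × 27) = -1215.00, centroid at (167.50, 25.50).
ΣA = 18943.00 mm²
ΣAx_c = (24300.00)(135.00) + (-4142.00)(150.50) + (-1215.00)(167.50) = 2453616.50 mm³
ΣAy_c = (24300.00)(45.00) + (-4142.00)(60.00) + (-1215.00)(25.50) = 813997.50 mm³
x_c = 2453616.50 / 18943.00 = 129.53 mm
y_c = 813997.50 / 18943.00 = 42.97 mm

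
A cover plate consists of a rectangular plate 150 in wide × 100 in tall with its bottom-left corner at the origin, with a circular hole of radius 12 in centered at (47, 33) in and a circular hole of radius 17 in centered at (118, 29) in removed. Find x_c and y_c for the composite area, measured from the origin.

x_c = 73.07 in, y_c = 51.96 in

plate: A = 150 × 100 = 15000.00, centroid at (75.00, 50.00).
hole 1: A = −π·12² = -452.39, centroid at (47.00, 33.00).
hole 2: A = −π·17² = -907.92, centroid at (118.00, 29.00).
ΣA = 13639.69 in², ΣAx_c = 996603.11 in³, ΣAy_c = 708741.46 in³.
x_c = 996603.11/13639.69 = 73.07 in; y_c = 708741.46/13639.69 = 51.96 in.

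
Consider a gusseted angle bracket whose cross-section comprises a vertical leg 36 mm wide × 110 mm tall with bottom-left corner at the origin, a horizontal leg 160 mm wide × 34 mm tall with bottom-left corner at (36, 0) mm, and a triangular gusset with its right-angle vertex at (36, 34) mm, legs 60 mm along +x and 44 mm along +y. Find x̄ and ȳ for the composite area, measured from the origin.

x̄ = 72.41 mm, ȳ = 34.94 mm

vertical leg: A = 36 × 110 = 3960.00, centroid at (18.00, 55.00).
horizontal leg: A = 160 × 34 = 5440.00, centroid at (116.00, 17.00).
gusset: A = ½·60·44 = 1320.00, centroid at (56.00, 48.67).
ΣA = 10720.00 mm²
ΣAx̄ = (3960.00)(18.00) + (5440.00)(116.00) + (1320.00)(56.00) = 776240.00 mm³
ΣAȳ = (3960.00)(55.00) + (5440.00)(17.00) + (1320.00)(48.67) = 374520.00 mm³
x̄ = 776240.00 / 10720.00 = 72.41 mm
ȳ = 374520.00 / 10720.00 = 34.94 mm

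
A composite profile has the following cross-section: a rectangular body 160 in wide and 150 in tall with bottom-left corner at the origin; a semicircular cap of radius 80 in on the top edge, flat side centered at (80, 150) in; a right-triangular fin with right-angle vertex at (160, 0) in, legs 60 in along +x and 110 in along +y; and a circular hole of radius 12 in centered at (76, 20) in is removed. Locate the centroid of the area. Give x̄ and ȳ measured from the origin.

rectangular body: A = 160 × 150 = 24000.00, centroid at (80.00, 75.00).
semicircular top: A = ½π·80² = 10053.10, centroid at (80.00, 183.95).
triangular fin: A = ½·60·110 = 3300.00, centroid at (180.00, 36.67).
hole: A = −π·12² = -452.39, centroid at (76.00, 20.00).
ΣA = 36900.71 in²
ΣAx̄ = (24000.00)(80.00) + (10053.10)(80.00) + (3300.00)(180.00) + (-452.39)(76.00) = 3283866.13 in³
ΣAȳ = (24000.00)(75.00) + (10053.10)(183.95) + (3300.00)(36.67) + (-452.39)(20.00) = 3761250.02 in³
x̄ = 3283866.13 / 36900.71 = 88.99 in
ȳ = 3761250.02 / 36900.71 = 101.93 in

x̄ = 88.99 in, ȳ = 101.93 in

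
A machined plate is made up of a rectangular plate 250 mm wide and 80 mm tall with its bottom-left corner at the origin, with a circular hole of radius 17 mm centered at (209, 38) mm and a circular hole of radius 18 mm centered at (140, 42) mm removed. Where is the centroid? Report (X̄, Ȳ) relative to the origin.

plate: A = 250 × 80 = 20000.00, centroid at (125.00, 40.00).
hole 1: A = −π·17² = -907.92, centroid at (209.00, 38.00).
hole 2: A = −π·18² = -1017.88, centroid at (140.00, 42.00).
ΣA = 18074.20 mm²
ΣAX̄ = (20000.00)(125.00) + (-907.92)(209.00) + (-1017.88)(140.00) = 2167742.02 mm³
ΣAȲ = (20000.00)(40.00) + (-907.92)(38.00) + (-1017.88)(42.00) = 722748.24 mm³
X̄ = 2167742.02 / 18074.20 = 119.94 mm
Ȳ = 722748.24 / 18074.20 = 39.99 mm

X̄ = 119.94 mm, Ȳ = 39.99 mm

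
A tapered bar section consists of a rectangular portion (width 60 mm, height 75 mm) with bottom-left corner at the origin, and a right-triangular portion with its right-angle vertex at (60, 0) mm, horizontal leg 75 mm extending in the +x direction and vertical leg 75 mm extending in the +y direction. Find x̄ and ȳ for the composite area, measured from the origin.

Part | A | x̄ᵢ | ȳᵢ | A·x̄ᵢ | A·ȳᵢ
rectangular portion | 4500.00 | 30.00 | 37.50 | 135000.00 | 168750.00
triangular portion | 2812.50 | 85.00 | 25.00 | 239062.50 | 70312.50
Σ | 7312.50 |  |  | 374062.50 | 239062.50
x̄ = 374062.50 / 7312.50 = 51.15 mm
ȳ = 239062.50 / 7312.50 = 32.69 mm

x̄ = 51.15 mm, ȳ = 32.69 mm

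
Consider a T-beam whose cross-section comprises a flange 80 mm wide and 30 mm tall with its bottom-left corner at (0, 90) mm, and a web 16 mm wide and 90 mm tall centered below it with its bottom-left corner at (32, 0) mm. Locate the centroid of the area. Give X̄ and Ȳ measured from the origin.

X̄ = 40.00 mm, Ȳ = 82.50 mm

Part | A | x̄ᵢ | ȳᵢ | A·x̄ᵢ | A·ȳᵢ
web | 1440.00 | 40.00 | 45.00 | 57600.00 | 64800.00
flange | 2400.00 | 40.00 | 105.00 | 96000.00 | 252000.00
Σ | 3840.00 |  |  | 153600.00 | 316800.00
X̄ = 153600.00 / 3840.00 = 40.00 mm
Ȳ = 316800.00 / 3840.00 = 82.50 mm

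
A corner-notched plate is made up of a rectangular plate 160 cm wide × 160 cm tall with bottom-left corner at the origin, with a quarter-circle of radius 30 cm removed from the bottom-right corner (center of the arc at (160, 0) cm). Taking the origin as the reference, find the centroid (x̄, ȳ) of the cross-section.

plate: A = 160 × 160 = 25600.00, centroid at (80.00, 80.00).
removed quarter-circle: A = −¼π·30² = -706.86, centroid at (147.27, 12.73).
ΣA = 24893.14 cm²
ΣAx̄ = (25600.00)(80.00) + (-706.86)(147.27) = 1943902.66 cm³
ΣAȳ = (25600.00)(80.00) + (-706.86)(12.73) = 2039000.00 cm³
x̄ = 1943902.66 / 24893.14 = 78.09 cm
ȳ = 2039000.00 / 24893.14 = 81.91 cm

x̄ = 78.09 cm, ȳ = 81.91 cm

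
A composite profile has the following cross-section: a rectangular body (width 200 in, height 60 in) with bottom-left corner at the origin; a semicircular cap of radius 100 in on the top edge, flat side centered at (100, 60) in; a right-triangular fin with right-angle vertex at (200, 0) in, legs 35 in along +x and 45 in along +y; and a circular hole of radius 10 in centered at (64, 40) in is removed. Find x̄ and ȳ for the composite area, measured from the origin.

rectangular body: A = 200 × 60 = 12000.00, centroid at (100.00, 30.00).
semicircular top: A = ½π·100² = 15707.96, centroid at (100.00, 102.44).
triangular fin: A = ½·35·45 = 787.50, centroid at (211.67, 15.00).
hole: A = −π·10² = -314.16, centroid at (64.00, 40.00).
ΣA = 28181.30 in², ΣAx̄ = 2917377.63 in³, ΣAȳ = 1968390.59 in³.
x̄ = 2917377.63/28181.30 = 103.52 in; ȳ = 1968390.59/28181.30 = 69.85 in.

x̄ = 103.52 in, ȳ = 69.85 in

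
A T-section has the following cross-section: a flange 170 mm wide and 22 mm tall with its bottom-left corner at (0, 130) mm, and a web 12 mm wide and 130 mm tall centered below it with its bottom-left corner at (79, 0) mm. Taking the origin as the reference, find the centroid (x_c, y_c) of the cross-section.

web: A = 12 × 130 = 1560.00, centroid at (85.00, 65.00).
flange: A = 170 × 22 = 3740.00, centroid at (85.00, 141.00).
ΣA = 5300.00 mm², ΣAx_c = 450500.00 mm³, ΣAy_c = 628740.00 mm³.
x_c = 450500.00/5300.00 = 85.00 mm; y_c = 628740.00/5300.00 = 118.63 mm.

x_c = 85.00 mm, y_c = 118.63 mm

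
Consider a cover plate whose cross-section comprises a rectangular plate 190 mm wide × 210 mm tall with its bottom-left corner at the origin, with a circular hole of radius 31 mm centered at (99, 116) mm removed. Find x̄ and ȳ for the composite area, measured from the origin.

plate: A = 190 × 210 = 39900.00, centroid at (95.00, 105.00).
hole: A = −π·31² = -3019.07, centroid at (99.00, 116.00).
ΣA = 36880.93 mm²
ΣAx̄ = (39900.00)(95.00) + (-3019.07)(99.00) = 3491612.02 mm³
ΣAȳ = (39900.00)(105.00) + (-3019.07)(116.00) = 3839287.82 mm³
x̄ = 3491612.02 / 36880.93 = 94.67 mm
ȳ = 3839287.82 / 36880.93 = 104.10 mm

x̄ = 94.67 mm, ȳ = 104.10 mm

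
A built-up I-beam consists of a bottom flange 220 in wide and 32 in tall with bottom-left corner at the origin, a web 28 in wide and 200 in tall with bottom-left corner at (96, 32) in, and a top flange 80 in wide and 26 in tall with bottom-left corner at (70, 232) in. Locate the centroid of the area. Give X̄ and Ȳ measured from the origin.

bottom flange: A = 220 × 32 = 7040.00, centroid at (110.00, 16.00).
web: A = 28 × 200 = 5600.00, centroid at (110.00, 132.00).
top flange: A = 80 × 26 = 2080.00, centroid at (110.00, 245.00).
ΣA = 14720.00 in², ΣAX̄ = 1619200.00 in³, ΣAȲ = 1361440.00 in³.
X̄ = 1619200.00/14720.00 = 110.00 in; Ȳ = 1361440.00/14720.00 = 92.49 in.

X̄ = 110.00 in, Ȳ = 92.49 in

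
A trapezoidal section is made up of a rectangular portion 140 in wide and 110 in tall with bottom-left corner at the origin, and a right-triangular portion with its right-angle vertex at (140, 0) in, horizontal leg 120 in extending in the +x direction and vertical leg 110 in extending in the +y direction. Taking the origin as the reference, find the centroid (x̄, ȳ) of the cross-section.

x̄ = 103.00 in, ȳ = 49.50 in

Part | A | x̄ᵢ | ȳᵢ | A·x̄ᵢ | A·ȳᵢ
rectangular portion | 15400.00 | 70.00 | 55.00 | 1078000.00 | 847000.00
triangular portion | 6600.00 | 180.00 | 36.67 | 1188000.00 | 242000.00
Σ | 22000.00 |  |  | 2266000.00 | 1089000.00
x̄ = 2266000.00 / 22000.00 = 103.00 in
ȳ = 1089000.00 / 22000.00 = 49.50 in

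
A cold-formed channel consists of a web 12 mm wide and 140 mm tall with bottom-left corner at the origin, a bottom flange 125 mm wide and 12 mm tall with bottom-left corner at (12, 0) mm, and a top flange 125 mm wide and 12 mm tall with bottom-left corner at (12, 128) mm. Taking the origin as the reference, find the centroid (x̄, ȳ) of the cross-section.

web: A = 12 × 140 = 1680.00, centroid at (6.00, 70.00).
bottom flange: A = 125 × 12 = 1500.00, centroid at (74.50, 6.00).
top flange: A = 125 × 12 = 1500.00, centroid at (74.50, 134.00).
ΣA = 4680.00 mm²
ΣAx̄ = (1680.00)(6.00) + (1500.00)(74.50) + (1500.00)(74.50) = 233580.00 mm³
ΣAȳ = (1680.00)(70.00) + (1500.00)(6.00) + (1500.00)(134.00) = 327600.00 mm³
x̄ = 233580.00 / 4680.00 = 49.91 mm
ȳ = 327600.00 / 4680.00 = 70.00 mm

x̄ = 49.91 mm, ȳ = 70.00 mm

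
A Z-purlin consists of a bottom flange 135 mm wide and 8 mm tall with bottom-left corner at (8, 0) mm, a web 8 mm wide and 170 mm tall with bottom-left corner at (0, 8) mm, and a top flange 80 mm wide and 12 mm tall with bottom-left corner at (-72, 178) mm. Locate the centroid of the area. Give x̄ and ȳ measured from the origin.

x̄ = 16.55 mm, ȳ = 90.42 mm

bottom flange: A = 135 × 8 = 1080.00, centroid at (75.50, 4.00).
web: A = 8 × 170 = 1360.00, centroid at (4.00, 93.00).
top flange: A = 80 × 12 = 960.00, centroid at (-32.00, 184.00).
ΣA = 3400.00 mm²
ΣAx̄ = (1080.00)(75.50) + (1360.00)(4.00) + (960.00)(-32.00) = 56260.00 mm³
ΣAȳ = (1080.00)(4.00) + (1360.00)(93.00) + (960.00)(184.00) = 307440.00 mm³
x̄ = 56260.00 / 3400.00 = 16.55 mm
ȳ = 307440.00 / 3400.00 = 90.42 mm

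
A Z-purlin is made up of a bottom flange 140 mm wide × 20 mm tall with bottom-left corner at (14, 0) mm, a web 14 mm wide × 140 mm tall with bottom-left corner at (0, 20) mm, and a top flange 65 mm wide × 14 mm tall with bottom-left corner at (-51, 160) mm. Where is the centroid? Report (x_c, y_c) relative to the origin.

x_c = 40.93 mm, y_c = 62.85 mm

bottom flange: A = 140 × 20 = 2800.00, centroid at (84.00, 10.00).
web: A = 14 × 140 = 1960.00, centroid at (7.00, 90.00).
top flange: A = 65 × 14 = 910.00, centroid at (-18.50, 167.00).
ΣA = 5670.00 mm²
ΣAx_c = (2800.00)(84.00) + (1960.00)(7.00) + (910.00)(-18.50) = 232085.00 mm³
ΣAy_c = (2800.00)(10.00) + (1960.00)(90.00) + (910.00)(167.00) = 356370.00 mm³
x_c = 232085.00 / 5670.00 = 40.93 mm
y_c = 356370.00 / 5670.00 = 62.85 mm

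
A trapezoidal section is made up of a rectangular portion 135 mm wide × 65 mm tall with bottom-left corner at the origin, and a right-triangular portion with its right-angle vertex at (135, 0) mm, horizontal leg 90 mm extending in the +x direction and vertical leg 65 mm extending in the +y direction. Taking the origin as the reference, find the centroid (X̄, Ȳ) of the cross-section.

rectangular portion: A = 135 × 65 = 8775.00, centroid at (67.50, 32.50).
triangular portion: A = ½·90·65 = 2925.00, centroid at (165.00, 21.67).
ΣA = 11700.00 mm²
ΣAX̄ = (8775.00)(67.50) + (2925.00)(165.00) = 1074937.50 mm³
ΣAȲ = (8775.00)(32.50) + (2925.00)(21.67) = 348562.50 mm³
X̄ = 1074937.50 / 11700.00 = 91.88 mm
Ȳ = 348562.50 / 11700.00 = 29.79 mm

X̄ = 91.88 mm, Ȳ = 29.79 mm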